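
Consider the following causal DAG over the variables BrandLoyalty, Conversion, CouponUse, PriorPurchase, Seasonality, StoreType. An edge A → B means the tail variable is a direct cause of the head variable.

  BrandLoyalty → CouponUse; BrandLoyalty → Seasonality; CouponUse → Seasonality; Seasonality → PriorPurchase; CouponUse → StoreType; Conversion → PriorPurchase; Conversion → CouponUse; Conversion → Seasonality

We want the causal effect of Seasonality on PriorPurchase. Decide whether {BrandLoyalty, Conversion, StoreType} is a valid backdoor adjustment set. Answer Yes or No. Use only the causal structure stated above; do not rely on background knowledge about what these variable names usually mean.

Yes

Backdoor paths from Seasonality to PriorPurchase (paths whose first edge points into Seasonality):
  P1: Seasonality <- BrandLoyalty -> CouponUse <- Conversion -> PriorPurchase
  P2: Seasonality <- Conversion -> PriorPurchase
  P3: Seasonality <- CouponUse <- Conversion -> PriorPurchase
Condition 1 (no descendant of Seasonality in the set): holds — descendants of Seasonality are {PriorPurchase}; none are in {BrandLoyalty, Conversion, StoreType}.
Condition 2 (every backdoor path blocked by {BrandLoyalty, Conversion, StoreType}):
  P1: blocked at fork node BrandLoyalty ∈ conditioning set.
  P2: blocked at fork node Conversion ∈ conditioning set.
  P3: blocked at fork node Conversion ∈ conditioning set.
{BrandLoyalty, Conversion, StoreType} satisfies the backdoor criterion.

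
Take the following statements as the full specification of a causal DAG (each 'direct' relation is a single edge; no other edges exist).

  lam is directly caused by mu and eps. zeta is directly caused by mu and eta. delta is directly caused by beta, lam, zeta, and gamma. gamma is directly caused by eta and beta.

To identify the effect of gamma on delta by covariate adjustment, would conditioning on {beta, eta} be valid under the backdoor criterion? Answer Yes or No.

Yes

Backdoor paths from gamma to delta (paths whose first edge points into gamma):
  P1: gamma <- beta -> delta
  P2: gamma <- eta -> zeta <- mu -> lam -> delta
  P3: gamma <- eta -> zeta -> delta
Condition 1 (no descendant of gamma in the set): holds — descendants of gamma are {delta}; none are in {beta, eta}.
Condition 2 (every backdoor path blocked by {beta, eta}):
  P1: blocked at fork node beta ∈ conditioning set.
  P2: blocked at fork node eta ∈ conditioning set.
  P3: blocked at fork node eta ∈ conditioning set.
{beta, eta} satisfies the backdoor criterion.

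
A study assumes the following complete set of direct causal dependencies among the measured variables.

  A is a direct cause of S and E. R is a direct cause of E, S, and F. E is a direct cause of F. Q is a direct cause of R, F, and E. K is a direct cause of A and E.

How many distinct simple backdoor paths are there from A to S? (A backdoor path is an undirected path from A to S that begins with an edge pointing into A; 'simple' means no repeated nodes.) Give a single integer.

5

A backdoor path from A to S is any simple undirected path whose first edge points into A (i.e. leaves A via a parent).
Parents of A: {K}.
Enumerating:
  P1: A <- K -> E <- Q -> R -> S
  P2: A <- K -> E <- Q -> F <- R -> S
  P3: A <- K -> E <- R -> S
  P4: A <- K -> E -> F <- Q -> R -> S
  P5: A <- K -> E -> F <- R -> S
That exhausts the simple backdoor paths. Count: 5.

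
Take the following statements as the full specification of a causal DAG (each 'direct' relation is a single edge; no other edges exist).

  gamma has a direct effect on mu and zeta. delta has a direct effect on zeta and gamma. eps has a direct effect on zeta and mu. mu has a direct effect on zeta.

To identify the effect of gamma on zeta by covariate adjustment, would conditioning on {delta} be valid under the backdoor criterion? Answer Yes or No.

Backdoor paths from gamma to zeta (paths whose first edge points into gamma):
  P1: gamma <- delta -> zeta
Condition 1 (no descendant of gamma in the set): holds — descendants of gamma are {mu, zeta}; none are in {delta}.
Condition 2 (every backdoor path blocked by {delta}):
  P1: blocked at fork node delta ∈ conditioning set.
{delta} satisfies the backdoor criterion.

Yes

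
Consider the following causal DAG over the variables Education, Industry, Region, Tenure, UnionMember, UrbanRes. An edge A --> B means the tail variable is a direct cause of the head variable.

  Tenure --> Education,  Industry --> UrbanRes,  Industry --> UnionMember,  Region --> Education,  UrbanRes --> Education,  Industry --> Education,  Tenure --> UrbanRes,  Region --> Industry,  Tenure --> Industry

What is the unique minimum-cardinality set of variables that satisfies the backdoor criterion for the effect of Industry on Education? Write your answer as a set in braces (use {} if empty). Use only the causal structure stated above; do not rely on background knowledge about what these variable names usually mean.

Variables eligible for adjustment (non-descendants of Industry, excluding Industry and Education): {Region, Tenure}.
Backdoor paths from Industry to Education:
  P1: Industry <- Tenure -> UrbanRes -> Education
  P2: Industry <- Tenure -> Education
  P3: Industry <- Region -> Education
The empty set is not sufficient: P1 (Industry <- Tenure -> UrbanRes -> Education) has no collider blocking it and no conditioned non-collider, so it is open.
Try {Region, Tenure}:
  P1: blocked at fork node Tenure ∈ conditioning set.
  P2: blocked at fork node Tenure ∈ conditioning set.
  P3: blocked at fork node Region ∈ conditioning set.
{Region, Tenure} contains no descendant of Industry and blocks every backdoor path.
Every element of {Region, Tenure} is needed (dropping Region leaves P3 open; dropping Tenure leaves P1 open), so no proper subset is valid.
Among all size-2 subsets of the eligible variables, only {Region, Tenure} blocks every backdoor path, so it is the unique smallest valid adjustment set.

{Region, Tenure}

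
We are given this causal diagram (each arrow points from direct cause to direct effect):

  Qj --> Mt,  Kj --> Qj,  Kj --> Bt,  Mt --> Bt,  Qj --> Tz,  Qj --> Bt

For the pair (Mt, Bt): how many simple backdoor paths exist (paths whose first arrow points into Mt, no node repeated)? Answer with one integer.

A backdoor path from Mt to Bt is any simple undirected path whose first edge points into Mt (i.e. leaves Mt via a parent).
Parents of Mt: {Qj}.
Enumerating:
  P1: Mt <- Qj <- Kj -> Bt
  P2: Mt <- Qj -> Bt
That exhausts the simple backdoor paths. Count: 2.

2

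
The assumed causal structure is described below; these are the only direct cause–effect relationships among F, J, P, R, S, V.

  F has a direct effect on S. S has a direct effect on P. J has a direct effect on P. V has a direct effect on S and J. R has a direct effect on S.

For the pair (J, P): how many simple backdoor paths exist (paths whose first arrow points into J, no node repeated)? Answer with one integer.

1

A backdoor path from J to P is any simple undirected path whose first edge points into J (i.e. leaves J via a parent).
Parents of J: {V}.
Enumerating:
  P1: J <- V -> S -> P
That exhausts the simple backdoor paths. Count: 1.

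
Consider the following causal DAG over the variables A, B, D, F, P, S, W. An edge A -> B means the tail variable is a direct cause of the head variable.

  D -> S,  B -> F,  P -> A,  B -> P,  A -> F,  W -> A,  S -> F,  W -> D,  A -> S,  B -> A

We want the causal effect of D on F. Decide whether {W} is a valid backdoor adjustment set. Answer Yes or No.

Yes

Backdoor paths from D to F (paths whose first edge points into D):
  P1: D <- W -> A <- B -> F
  P2: D <- W -> A <- P <- B -> F
  P3: D <- W -> A -> S -> F
  P4: D <- W -> A -> F
Condition 1 (no descendant of D in the set): holds — descendants of D are {F, S}; none are in {W}.
Condition 2 (every backdoor path blocked by {W}):
  P1: blocked at fork node W ∈ conditioning set.
  P2: blocked at fork node W ∈ conditioning set.
  P3: blocked at fork node W ∈ conditioning set.
  P4: blocked at fork node W ∈ conditioning set.
{W} satisfies the backdoor criterion.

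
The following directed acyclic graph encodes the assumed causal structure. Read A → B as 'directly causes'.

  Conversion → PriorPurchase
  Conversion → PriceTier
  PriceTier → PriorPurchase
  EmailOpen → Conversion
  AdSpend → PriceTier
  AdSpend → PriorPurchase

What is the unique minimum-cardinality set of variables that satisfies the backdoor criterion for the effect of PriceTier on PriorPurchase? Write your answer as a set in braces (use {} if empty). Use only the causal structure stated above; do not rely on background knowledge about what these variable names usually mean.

Variables eligible for adjustment (non-descendants of PriceTier, excluding PriceTier and PriorPurchase): {AdSpend, Conversion, EmailOpen}.
Backdoor paths from PriceTier to PriorPurchase:
  P1: PriceTier <- AdSpend -> PriorPurchase
  P2: PriceTier <- Conversion -> PriorPurchase
The empty set is not sufficient: P1 (PriceTier <- AdSpend -> PriorPurchase) has no collider blocking it and no conditioned non-collider, so it is open.
Try {AdSpend, Conversion}:
  P1: blocked at fork node AdSpend ∈ conditioning set.
  P2: blocked at fork node Conversion ∈ conditioning set.
{AdSpend, Conversion} contains no descendant of PriceTier and blocks every backdoor path.
Every element of {AdSpend, Conversion} is needed (dropping AdSpend leaves P1 open; dropping Conversion leaves P2 open), so no proper subset is valid.
Among all size-2 subsets of the eligible variables, only {AdSpend, Conversion} blocks every backdoor path, so it is the unique smallest valid adjustment set.

{AdSpend, Conversion}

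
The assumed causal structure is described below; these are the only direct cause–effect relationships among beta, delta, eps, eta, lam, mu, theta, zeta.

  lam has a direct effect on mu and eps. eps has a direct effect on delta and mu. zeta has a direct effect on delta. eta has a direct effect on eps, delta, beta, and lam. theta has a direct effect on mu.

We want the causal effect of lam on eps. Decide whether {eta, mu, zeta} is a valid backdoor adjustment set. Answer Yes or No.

Backdoor paths from lam to eps (paths whose first edge points into lam):
  P1: lam <- eta -> eps
  P2: lam <- eta -> delta <- eps
Condition 1 (no descendant of lam in the set): FAILS — mu is a descendant of lam.
Condition 2 (every backdoor path blocked by {eta, mu, zeta}):
  P1: blocked at fork node eta ∈ conditioning set.
  P2: blocked at fork node eta ∈ conditioning set.
{eta, mu, zeta} does not satisfy the backdoor criterion.

No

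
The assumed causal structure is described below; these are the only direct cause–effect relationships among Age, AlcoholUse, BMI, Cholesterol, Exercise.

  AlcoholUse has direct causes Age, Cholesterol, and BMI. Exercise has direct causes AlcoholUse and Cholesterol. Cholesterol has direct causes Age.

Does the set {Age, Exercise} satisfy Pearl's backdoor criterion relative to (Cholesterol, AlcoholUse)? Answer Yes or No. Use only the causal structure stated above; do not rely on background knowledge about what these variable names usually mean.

No

Backdoor paths from Cholesterol to AlcoholUse (paths whose first edge points into Cholesterol):
  P1: Cholesterol <- Age -> AlcoholUse
Condition 1 (no descendant of Cholesterol in the set): FAILS — Exercise is a descendant of Cholesterol.
Condition 2 (every backdoor path blocked by {Age, Exercise}):
  P1: blocked at fork node Age ∈ conditioning set.
{Age, Exercise} does not satisfy the backdoor criterion.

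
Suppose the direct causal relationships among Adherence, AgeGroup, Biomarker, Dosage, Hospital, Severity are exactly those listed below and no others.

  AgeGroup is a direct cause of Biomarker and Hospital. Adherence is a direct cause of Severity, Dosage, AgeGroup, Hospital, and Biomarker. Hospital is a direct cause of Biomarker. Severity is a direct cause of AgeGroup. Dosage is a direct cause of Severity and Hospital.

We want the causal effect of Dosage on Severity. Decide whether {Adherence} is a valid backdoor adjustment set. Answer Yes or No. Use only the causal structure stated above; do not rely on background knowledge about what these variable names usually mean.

Backdoor paths from Dosage to Severity (paths whose first edge points into Dosage):
  P1: Dosage <- Adherence -> Severity
  P2: Dosage <- Adherence -> AgeGroup <- Severity
  P3: Dosage <- Adherence -> Hospital <- AgeGroup <- Severity
  P4: Dosage <- Adherence -> Hospital -> Biomarker <- AgeGroup <- Severity
  P5: Dosage <- Adherence -> Biomarker <- AgeGroup <- Severity
  P6: Dosage <- Adherence -> Biomarker <- Hospital <- AgeGroup <- Severity
Condition 1 (no descendant of Dosage in the set): holds — descendants of Dosage are {AgeGroup, Biomarker, Hospital, Severity}; none are in {Adherence}.
Condition 2 (every backdoor path blocked by {Adherence}):
  P1: blocked at fork node Adherence ∈ conditioning set.
  P2: blocked at fork node Adherence ∈ conditioning set.
  P3: blocked at fork node Adherence ∈ conditioning set.
  P4: blocked at fork node Adherence ∈ conditioning set.
  P5: blocked at fork node Adherence ∈ conditioning set.
  P6: blocked at fork node Adherence ∈ conditioning set.
{Adherence} satisfies the backdoor criterion.

Yes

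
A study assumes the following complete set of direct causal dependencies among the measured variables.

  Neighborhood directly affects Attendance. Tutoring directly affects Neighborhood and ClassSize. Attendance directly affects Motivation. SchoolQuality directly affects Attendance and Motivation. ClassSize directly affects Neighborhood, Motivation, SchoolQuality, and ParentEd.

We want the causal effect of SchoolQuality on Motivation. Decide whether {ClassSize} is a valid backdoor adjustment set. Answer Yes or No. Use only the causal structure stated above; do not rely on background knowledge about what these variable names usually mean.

Yes

Backdoor paths from SchoolQuality to Motivation (paths whose first edge points into SchoolQuality):
  P1: SchoolQuality <- ClassSize <- Tutoring -> Neighborhood -> Attendance -> Motivation
  P2: SchoolQuality <- ClassSize -> Neighborhood -> Attendance -> Motivation
  P3: SchoolQuality <- ClassSize -> Motivation
Condition 1 (no descendant of SchoolQuality in the set): holds — descendants of SchoolQuality are {Attendance, Motivation}; none are in {ClassSize}.
Condition 2 (every backdoor path blocked by {ClassSize}):
  P1: blocked at chain node ClassSize ∈ conditioning set.
  P2: blocked at fork node ClassSize ∈ conditioning set.
  P3: blocked at fork node ClassSize ∈ conditioning set.
{ClassSize} satisfies the backdoor criterion.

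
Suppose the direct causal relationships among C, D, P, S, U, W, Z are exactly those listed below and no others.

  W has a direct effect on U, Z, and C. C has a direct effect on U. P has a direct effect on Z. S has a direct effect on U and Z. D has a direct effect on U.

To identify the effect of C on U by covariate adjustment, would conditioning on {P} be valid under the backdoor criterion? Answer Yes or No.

Backdoor paths from C to U (paths whose first edge points into C):
  P1: C <- W -> U
  P2: C <- W -> Z <- S -> U
Condition 1 (no descendant of C in the set): holds — descendants of C are {U}; none are in {P}.
Condition 2 (every backdoor path blocked by {P}):
  P1: open — no interior node is in the conditioning set.
  P2: blocked at collider Z (neither it nor any descendant is in the conditioning set).
{P} does not satisfy the backdoor criterion.

No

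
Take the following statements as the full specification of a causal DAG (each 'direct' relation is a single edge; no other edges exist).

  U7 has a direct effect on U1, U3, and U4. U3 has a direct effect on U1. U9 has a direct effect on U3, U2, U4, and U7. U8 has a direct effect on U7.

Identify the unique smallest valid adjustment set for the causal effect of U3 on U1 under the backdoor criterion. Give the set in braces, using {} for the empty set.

Variables eligible for adjustment (non-descendants of U3, excluding U3 and U1): {U2, U4, U7, U8, U9}.
Backdoor paths from U3 to U1:
  P1: U3 <- U9 -> U7 -> U1
  P2: U3 <- U9 -> U4 <- U7 -> U1
  P3: U3 <- U7 -> U1
The empty set is not sufficient: P1 (U3 <- U9 -> U7 -> U1) has no collider blocking it and no conditioned non-collider, so it is open.
Try {U7}:
  P1: blocked at chain node U7 ∈ conditioning set.
  P2: blocked at collider U4 (neither it nor any descendant is in the conditioning set).
  P3: blocked at fork node U7 ∈ conditioning set.
{U7} contains no descendant of U3 and blocks every backdoor path.
No other singleton works — e.g. {U9} leaves P3 open — so {U7} is the unique smallest valid adjustment set.

{U7}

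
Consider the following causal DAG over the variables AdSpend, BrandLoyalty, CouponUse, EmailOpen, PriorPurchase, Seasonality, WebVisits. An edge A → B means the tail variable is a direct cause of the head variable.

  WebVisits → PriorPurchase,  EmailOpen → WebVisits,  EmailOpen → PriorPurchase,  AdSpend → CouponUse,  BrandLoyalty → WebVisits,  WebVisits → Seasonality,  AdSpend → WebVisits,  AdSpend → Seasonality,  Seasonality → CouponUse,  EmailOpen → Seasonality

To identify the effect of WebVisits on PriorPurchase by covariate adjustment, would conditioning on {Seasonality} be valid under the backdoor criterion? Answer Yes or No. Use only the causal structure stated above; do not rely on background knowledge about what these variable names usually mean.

No

Backdoor paths from WebVisits to PriorPurchase (paths whose first edge points into WebVisits):
  P1: WebVisits <- AdSpend -> Seasonality <- EmailOpen -> PriorPurchase
  P2: WebVisits <- AdSpend -> CouponUse <- Seasonality <- EmailOpen -> PriorPurchase
  P3: WebVisits <- EmailOpen -> PriorPurchase
Condition 1 (no descendant of WebVisits in the set): FAILS — Seasonality is a descendant of WebVisits.
Condition 2 (every backdoor path blocked by {Seasonality}):
  P1: open — collider(s) Seasonality are conditioned on (or have a conditioned descendant) and no non-collider on the path is in the set.
  P2: blocked at collider CouponUse (neither it nor any descendant is in the conditioning set).
  P3: open — no interior node is in the conditioning set.
{Seasonality} does not satisfy the backdoor criterion.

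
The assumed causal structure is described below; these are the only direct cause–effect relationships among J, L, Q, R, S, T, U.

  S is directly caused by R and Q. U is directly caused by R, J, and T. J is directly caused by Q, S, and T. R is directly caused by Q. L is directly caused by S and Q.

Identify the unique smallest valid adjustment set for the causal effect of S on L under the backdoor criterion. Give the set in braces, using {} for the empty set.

{Q}

Variables eligible for adjustment (non-descendants of S, excluding S and L): {Q, R, T}.
Backdoor paths from S to L:
  P1: S <- Q -> L
  P2: S <- R <- Q -> L
  P3: S <- R -> U <- T -> J <- Q -> L
  P4: S <- R -> U <- J <- Q -> L
The empty set is not sufficient: P1 (S <- Q -> L) has no collider blocking it and no conditioned non-collider, so it is open.
Try {Q}:
  P1: blocked at fork node Q ∈ conditioning set.
  P2: blocked at fork node Q ∈ conditioning set.
  P3: blocked at collider U (neither it nor any descendant is in the conditioning set).
  P4: blocked at collider U (neither it nor any descendant is in the conditioning set).
{Q} contains no descendant of S and blocks every backdoor path.
No other singleton works — e.g. {R} leaves P1 open — so {Q} is the unique smallest valid adjustment set.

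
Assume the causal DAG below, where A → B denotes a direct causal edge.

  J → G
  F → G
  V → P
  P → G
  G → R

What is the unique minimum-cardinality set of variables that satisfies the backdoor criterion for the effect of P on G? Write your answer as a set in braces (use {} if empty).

Variables eligible for adjustment (non-descendants of P, excluding P and G): {F, J, V}.
Backdoor paths from P to G:
  (none)
With no backdoor paths the empty set already satisfies the criterion, and it is trivially minimal.

{}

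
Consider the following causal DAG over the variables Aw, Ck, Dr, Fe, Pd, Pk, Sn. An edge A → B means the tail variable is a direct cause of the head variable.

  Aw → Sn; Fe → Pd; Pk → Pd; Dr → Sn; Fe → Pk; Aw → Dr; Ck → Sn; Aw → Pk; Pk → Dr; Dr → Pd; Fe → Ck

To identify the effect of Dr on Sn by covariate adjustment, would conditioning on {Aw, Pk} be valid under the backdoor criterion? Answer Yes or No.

Backdoor paths from Dr to Sn (paths whose first edge points into Dr):
  P1: Dr <- Aw -> Pk <- Fe -> Ck -> Sn
  P2: Dr <- Aw -> Pk -> Pd <- Fe -> Ck -> Sn
  P3: Dr <- Aw -> Sn
  P4: Dr <- Pk <- Fe -> Ck -> Sn
  P5: Dr <- Pk <- Aw -> Sn
  P6: Dr <- Pk -> Pd <- Fe -> Ck -> Sn
Condition 1 (no descendant of Dr in the set): holds — descendants of Dr are {Pd, Sn}; none are in {Aw, Pk}.
Condition 2 (every backdoor path blocked by {Aw, Pk}):
  P1: blocked at fork node Aw ∈ conditioning set.
  P2: blocked at fork node Aw ∈ conditioning set.
  P3: blocked at fork node Aw ∈ conditioning set.
  P4: blocked at chain node Pk ∈ conditioning set.
  P5: blocked at chain node Pk ∈ conditioning set.
  P6: blocked at fork node Pk ∈ conditioning set.
{Aw, Pk} satisfies the backdoor criterion.

Yes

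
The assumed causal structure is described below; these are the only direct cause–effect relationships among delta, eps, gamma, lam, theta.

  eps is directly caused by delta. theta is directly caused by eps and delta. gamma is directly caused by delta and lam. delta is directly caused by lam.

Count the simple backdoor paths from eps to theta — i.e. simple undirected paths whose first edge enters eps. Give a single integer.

A backdoor path from eps to theta is any simple undirected path whose first edge points into eps (i.e. leaves eps via a parent).
Parents of eps: {delta}.
Enumerating:
  P1: eps <- delta -> theta
That exhausts the simple backdoor paths. Count: 1.

1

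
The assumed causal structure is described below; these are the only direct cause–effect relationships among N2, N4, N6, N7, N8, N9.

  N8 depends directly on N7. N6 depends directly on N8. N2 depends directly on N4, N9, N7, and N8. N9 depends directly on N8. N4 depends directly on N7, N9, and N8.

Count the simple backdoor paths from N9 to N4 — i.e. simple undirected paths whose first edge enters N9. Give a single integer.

A backdoor path from N9 to N4 is any simple undirected path whose first edge points into N9 (i.e. leaves N9 via a parent).
Parents of N9: {N8}.
Enumerating:
  P1: N9 <- N8 <- N7 -> N4
  P2: N9 <- N8 <- N7 -> N2 <- N4
  P3: N9 <- N8 -> N4
  P4: N9 <- N8 -> N2 <- N7 -> N4
  P5: N9 <- N8 -> N2 <- N4
That exhausts the simple backdoor paths. Count: 5.

5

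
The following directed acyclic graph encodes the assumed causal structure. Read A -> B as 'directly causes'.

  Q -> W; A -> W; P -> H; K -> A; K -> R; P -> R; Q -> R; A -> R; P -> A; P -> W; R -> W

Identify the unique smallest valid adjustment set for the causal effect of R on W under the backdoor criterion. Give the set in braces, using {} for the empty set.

Variables eligible for adjustment (non-descendants of R, excluding R and W): {A, H, K, P, Q}.
Backdoor paths from R to W:
  P1: R <- K -> A <- P -> W
  P2: R <- K -> A -> W
  P3: R <- P -> A -> W
  P4: R <- P -> W
  P5: R <- Q -> W
  P6: R <- A <- P -> W
  P7: R <- A -> W
The empty set is not sufficient: P2 (R <- K -> A -> W) has no collider blocking it and no conditioned non-collider, so it is open.
Try {A, P, Q}:
  P1: blocked at fork node P ∈ conditioning set.
  P2: blocked at chain node A ∈ conditioning set.
  P3: blocked at fork node P ∈ conditioning set.
  P4: blocked at fork node P ∈ conditioning set.
  P5: blocked at fork node Q ∈ conditioning set.
  P6: blocked at chain node A ∈ conditioning set.
  P7: blocked at fork node A ∈ conditioning set.
{A, P, Q} contains no descendant of R and blocks every backdoor path.
Every element of {A, P, Q} is needed (dropping A leaves P2 open; dropping P leaves P1 open; dropping Q leaves P5 open), so no proper subset is valid.
Among all size-3 subsets of the eligible variables, only {A, P, Q} blocks every backdoor path, so it is the unique smallest valid adjustment set.

{A, P, Q}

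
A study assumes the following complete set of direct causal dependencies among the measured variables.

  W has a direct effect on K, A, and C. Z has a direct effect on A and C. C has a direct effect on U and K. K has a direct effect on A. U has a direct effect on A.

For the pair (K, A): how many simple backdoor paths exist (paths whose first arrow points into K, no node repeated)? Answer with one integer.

A backdoor path from K to A is any simple undirected path whose first edge points into K (i.e. leaves K via a parent).
Parents of K: {C, W}.
Enumerating:
  P1: K <- W -> C <- Z -> A
  P2: K <- W -> C -> U -> A
  P3: K <- W -> A
  P4: K <- C <- Z -> A
  P5: K <- C <- W -> A
  P6: K <- C -> U -> A
That exhausts the simple backdoor paths. Count: 6.

6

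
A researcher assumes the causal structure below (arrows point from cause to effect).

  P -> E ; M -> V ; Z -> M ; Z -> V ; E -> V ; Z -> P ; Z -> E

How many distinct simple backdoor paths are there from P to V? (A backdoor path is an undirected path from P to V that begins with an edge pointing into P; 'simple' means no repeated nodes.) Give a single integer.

A backdoor path from P to V is any simple undirected path whose first edge points into P (i.e. leaves P via a parent).
Parents of P: {Z}.
Enumerating:
  P1: P <- Z -> M -> V
  P2: P <- Z -> E -> V
  P3: P <- Z -> V
That exhausts the simple backdoor paths. Count: 3.

3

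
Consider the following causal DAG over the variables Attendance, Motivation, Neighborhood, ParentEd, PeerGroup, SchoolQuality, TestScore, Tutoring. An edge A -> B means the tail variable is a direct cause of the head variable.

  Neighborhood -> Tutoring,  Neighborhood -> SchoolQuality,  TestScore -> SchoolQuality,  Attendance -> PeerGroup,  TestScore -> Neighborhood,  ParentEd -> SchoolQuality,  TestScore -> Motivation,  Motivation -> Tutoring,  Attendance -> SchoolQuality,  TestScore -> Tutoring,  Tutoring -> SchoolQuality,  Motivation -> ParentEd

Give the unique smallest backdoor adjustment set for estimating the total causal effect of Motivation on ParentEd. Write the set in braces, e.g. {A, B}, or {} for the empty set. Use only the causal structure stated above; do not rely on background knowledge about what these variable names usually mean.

{}

Variables eligible for adjustment (non-descendants of Motivation, excluding Motivation and ParentEd): {Attendance, Neighborhood, PeerGroup, TestScore}.
Backdoor paths from Motivation to ParentEd:
  P1: Motivation <- TestScore -> Neighborhood -> Tutoring -> SchoolQuality <- ParentEd
  P2: Motivation <- TestScore -> Neighborhood -> SchoolQuality <- ParentEd
  P3: Motivation <- TestScore -> Tutoring <- Neighborhood -> SchoolQuality <- ParentEd
  P4: Motivation <- TestScore -> Tutoring -> SchoolQuality <- ParentEd
  P5: Motivation <- TestScore -> SchoolQuality <- ParentEd
Each backdoor path contains an unconditioned collider, so every path is already blocked with the empty conditioning set:
  P1: blocked at collider SchoolQuality (neither it nor any descendant is in the conditioning set).
  P2: blocked at collider SchoolQuality (neither it nor any descendant is in the conditioning set).
  P3: blocked at collider Tutoring (neither it nor any descendant is in the conditioning set).
  P4: blocked at collider SchoolQuality (neither it nor any descendant is in the conditioning set).
  P5: blocked at collider SchoolQuality (neither it nor any descendant is in the conditioning set).
The empty set is therefore the unique smallest valid set.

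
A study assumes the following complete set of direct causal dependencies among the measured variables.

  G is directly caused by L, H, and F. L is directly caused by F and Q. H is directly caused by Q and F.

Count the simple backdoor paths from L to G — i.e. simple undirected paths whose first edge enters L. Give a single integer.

A backdoor path from L to G is any simple undirected path whose first edge points into L (i.e. leaves L via a parent).
Parents of L: {F, Q}.
Enumerating:
  P1: L <- F -> H -> G
  P2: L <- F -> G
  P3: L <- Q -> H <- F -> G
  P4: L <- Q -> H -> G
That exhausts the simple backdoor paths. Count: 4.

4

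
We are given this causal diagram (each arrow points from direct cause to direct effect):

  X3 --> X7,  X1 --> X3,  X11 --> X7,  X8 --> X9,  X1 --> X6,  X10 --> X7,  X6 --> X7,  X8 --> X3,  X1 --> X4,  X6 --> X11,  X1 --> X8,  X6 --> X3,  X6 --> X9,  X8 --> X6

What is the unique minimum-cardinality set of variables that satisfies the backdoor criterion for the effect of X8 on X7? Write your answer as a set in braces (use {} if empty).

Variables eligible for adjustment (non-descendants of X8, excluding X8 and X7): {X1, X10, X4}.
Backdoor paths from X8 to X7:
  P1: X8 <- X1 -> X6 -> X11 -> X7
  P2: X8 <- X1 -> X6 -> X3 -> X7
  P3: X8 <- X1 -> X6 -> X7
  P4: X8 <- X1 -> X3 <- X6 -> X11 -> X7
  P5: X8 <- X1 -> X3 <- X6 -> X7
  P6: X8 <- X1 -> X3 -> X7
The empty set is not sufficient: P1 (X8 <- X1 -> X6 -> X11 -> X7) has no collider blocking it and no conditioned non-collider, so it is open.
Try {X1}:
  P1: blocked at fork node X1 ∈ conditioning set.
  P2: blocked at fork node X1 ∈ conditioning set.
  P3: blocked at fork node X1 ∈ conditioning set.
  P4: blocked at fork node X1 ∈ conditioning set.
  P5: blocked at fork node X1 ∈ conditioning set.
  P6: blocked at fork node X1 ∈ conditioning set.
{X1} contains no descendant of X8 and blocks every backdoor path.
No other singleton works — e.g. {X10} leaves P1 open — so {X1} is the unique smallest valid adjustment set.

{X1}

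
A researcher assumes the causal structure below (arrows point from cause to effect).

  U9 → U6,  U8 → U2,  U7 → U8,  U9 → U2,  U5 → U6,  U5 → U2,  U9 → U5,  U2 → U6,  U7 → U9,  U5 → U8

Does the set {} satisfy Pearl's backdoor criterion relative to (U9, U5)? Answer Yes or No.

Backdoor paths from U9 to U5 (paths whose first edge points into U9):
  P1: U9 <- U7 -> U8 <- U5
  P2: U9 <- U7 -> U8 -> U2 <- U5
  P3: U9 <- U7 -> U8 -> U2 -> U6 <- U5
Condition 1 (no descendant of U9 in the set): holds — descendants of U9 are {U2, U5, U6, U8}; none are in {}.
Condition 2 (every backdoor path blocked by {}):
  P1: blocked at collider U8 (neither it nor any descendant is in the conditioning set).
  P2: blocked at collider U2 (neither it nor any descendant is in the conditioning set).
  P3: blocked at collider U6 (neither it nor any descendant is in the conditioning set).
{} satisfies the backdoor criterion.

Yes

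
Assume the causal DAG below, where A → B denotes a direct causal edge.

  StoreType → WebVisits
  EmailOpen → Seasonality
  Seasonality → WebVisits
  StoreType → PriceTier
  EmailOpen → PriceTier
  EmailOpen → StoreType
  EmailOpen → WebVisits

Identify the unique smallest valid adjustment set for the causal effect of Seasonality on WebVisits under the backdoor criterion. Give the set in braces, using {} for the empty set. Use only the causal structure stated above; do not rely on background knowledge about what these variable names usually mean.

{EmailOpen}

Variables eligible for adjustment (non-descendants of Seasonality, excluding Seasonality and WebVisits): {EmailOpen, PriceTier, StoreType}.
Backdoor paths from Seasonality to WebVisits:
  P1: Seasonality <- EmailOpen -> StoreType -> WebVisits
  P2: Seasonality <- EmailOpen -> PriceTier <- StoreType -> WebVisits
  P3: Seasonality <- EmailOpen -> WebVisits
The empty set is not sufficient: P1 (Seasonality <- EmailOpen -> StoreType -> WebVisits) has no collider blocking it and no conditioned non-collider, so it is open.
Try {EmailOpen}:
  P1: blocked at fork node EmailOpen ∈ conditioning set.
  P2: blocked at fork node EmailOpen ∈ conditioning set.
  P3: blocked at fork node EmailOpen ∈ conditioning set.
{EmailOpen} contains no descendant of Seasonality and blocks every backdoor path.
No other singleton works — e.g. {StoreType} leaves P3 open — so {EmailOpen} is the unique smallest valid adjustment set.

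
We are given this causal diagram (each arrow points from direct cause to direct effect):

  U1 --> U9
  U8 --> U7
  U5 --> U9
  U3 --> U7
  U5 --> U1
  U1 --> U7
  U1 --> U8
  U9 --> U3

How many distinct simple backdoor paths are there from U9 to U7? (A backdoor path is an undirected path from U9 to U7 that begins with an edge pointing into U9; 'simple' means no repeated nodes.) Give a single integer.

A backdoor path from U9 to U7 is any simple undirected path whose first edge points into U9 (i.e. leaves U9 via a parent).
Parents of U9: {U1, U5}.
Enumerating:
  P1: U9 <- U5 -> U1 -> U8 -> U7
  P2: U9 <- U5 -> U1 -> U7
  P3: U9 <- U1 -> U8 -> U7
  P4: U9 <- U1 -> U7
That exhausts the simple backdoor paths. Count: 4.

4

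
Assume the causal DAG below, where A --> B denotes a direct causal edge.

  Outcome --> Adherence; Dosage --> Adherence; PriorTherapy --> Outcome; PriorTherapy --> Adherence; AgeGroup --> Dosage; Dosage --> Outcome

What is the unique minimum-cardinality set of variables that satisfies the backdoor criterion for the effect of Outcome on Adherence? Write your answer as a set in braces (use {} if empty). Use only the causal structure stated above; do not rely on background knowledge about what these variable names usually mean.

{Dosage, PriorTherapy}

Variables eligible for adjustment (non-descendants of Outcome, excluding Outcome and Adherence): {AgeGroup, Dosage, PriorTherapy}.
Backdoor paths from Outcome to Adherence:
  P1: Outcome <- PriorTherapy -> Adherence
  P2: Outcome <- Dosage -> Adherence
The empty set is not sufficient: P1 (Outcome <- PriorTherapy -> Adherence) has no collider blocking it and no conditioned non-collider, so it is open.
Try {Dosage, PriorTherapy}:
  P1: blocked at fork node PriorTherapy ∈ conditioning set.
  P2: blocked at fork node Dosage ∈ conditioning set.
{Dosage, PriorTherapy} contains no descendant of Outcome and blocks every backdoor path.
Every element of {Dosage, PriorTherapy} is needed (dropping Dosage leaves P2 open; dropping PriorTherapy leaves P1 open), so no proper subset is valid.
Among all size-2 subsets of the eligible variables, only {Dosage, PriorTherapy} blocks every backdoor path, so it is the unique smallest valid adjustment set.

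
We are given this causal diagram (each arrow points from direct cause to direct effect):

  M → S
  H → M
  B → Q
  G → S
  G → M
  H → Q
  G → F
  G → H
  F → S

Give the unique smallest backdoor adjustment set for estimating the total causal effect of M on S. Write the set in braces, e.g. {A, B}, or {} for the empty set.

{G}

Variables eligible for adjustment (non-descendants of M, excluding M and S): {B, F, G, H, Q}.
Backdoor paths from M to S:
  P1: M <- G -> F -> S
  P2: M <- G -> S
  P3: M <- H <- G -> F -> S
  P4: M <- H <- G -> S
The empty set is not sufficient: P1 (M <- G -> F -> S) has no collider blocking it and no conditioned non-collider, so it is open.
Try {G}:
  P1: blocked at fork node G ∈ conditioning set.
  P2: blocked at fork node G ∈ conditioning set.
  P3: blocked at fork node G ∈ conditioning set.
  P4: blocked at fork node G ∈ conditioning set.
{G} contains no descendant of M and blocks every backdoor path.
No other singleton works — e.g. {B} leaves P1 open — so {G} is the unique smallest valid adjustment set.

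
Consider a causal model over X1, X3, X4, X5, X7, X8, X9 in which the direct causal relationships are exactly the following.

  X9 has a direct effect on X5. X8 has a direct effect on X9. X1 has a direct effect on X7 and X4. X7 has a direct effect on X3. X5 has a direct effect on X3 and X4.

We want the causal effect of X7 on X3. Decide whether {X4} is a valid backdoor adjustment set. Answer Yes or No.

No

Backdoor paths from X7 to X3 (paths whose first edge points into X7):
  P1: X7 <- X1 -> X4 <- X5 -> X3
Condition 1 (no descendant of X7 in the set): holds — descendants of X7 are {X3}; none are in {X4}.
Condition 2 (every backdoor path blocked by {X4}):
  P1: open — collider(s) X4 are conditioned on (or have a conditioned descendant) and no non-collider on the path is in the set.
{X4} does not satisfy the backdoor criterion.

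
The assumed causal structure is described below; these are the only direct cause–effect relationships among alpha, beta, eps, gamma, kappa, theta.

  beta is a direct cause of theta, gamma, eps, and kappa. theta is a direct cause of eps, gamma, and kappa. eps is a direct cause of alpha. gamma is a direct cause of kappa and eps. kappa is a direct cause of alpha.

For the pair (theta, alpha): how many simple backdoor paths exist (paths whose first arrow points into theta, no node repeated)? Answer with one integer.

6

A backdoor path from theta to alpha is any simple undirected path whose first edge points into theta (i.e. leaves theta via a parent).
Parents of theta: {beta}.
Enumerating:
  P1: theta <- beta -> gamma -> eps -> alpha
  P2: theta <- beta -> gamma -> kappa -> alpha
  P3: theta <- beta -> eps <- gamma -> kappa -> alpha
  P4: theta <- beta -> eps -> alpha
  P5: theta <- beta -> kappa <- gamma -> eps -> alpha
  P6: theta <- beta -> kappa -> alpha
That exhausts the simple backdoor paths. Count: 6.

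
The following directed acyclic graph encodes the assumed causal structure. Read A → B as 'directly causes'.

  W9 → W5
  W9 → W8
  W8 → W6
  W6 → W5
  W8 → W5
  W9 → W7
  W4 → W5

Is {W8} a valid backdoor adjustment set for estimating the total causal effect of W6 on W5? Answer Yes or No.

Backdoor paths from W6 to W5 (paths whose first edge points into W6):
  P1: W6 <- W8 <- W9 -> W5
  P2: W6 <- W8 -> W5
Condition 1 (no descendant of W6 in the set): holds — descendants of W6 are {W5}; none are in {W8}.
Condition 2 (every backdoor path blocked by {W8}):
  P1: blocked at chain node W8 ∈ conditioning set.
  P2: blocked at fork node W8 ∈ conditioning set.
{W8} satisfies the backdoor criterion.

Yes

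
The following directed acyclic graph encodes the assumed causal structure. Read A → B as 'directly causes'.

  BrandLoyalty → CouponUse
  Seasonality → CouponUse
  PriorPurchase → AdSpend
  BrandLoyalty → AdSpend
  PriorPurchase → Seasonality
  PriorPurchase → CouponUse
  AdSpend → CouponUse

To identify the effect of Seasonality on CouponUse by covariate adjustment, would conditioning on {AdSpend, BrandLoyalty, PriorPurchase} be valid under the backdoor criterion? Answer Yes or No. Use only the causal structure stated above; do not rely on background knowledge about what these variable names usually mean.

Backdoor paths from Seasonality to CouponUse (paths whose first edge points into Seasonality):
  P1: Seasonality <- PriorPurchase -> AdSpend <- BrandLoyalty -> CouponUse
  P2: Seasonality <- PriorPurchase -> AdSpend -> CouponUse
  P3: Seasonality <- PriorPurchase -> CouponUse
Condition 1 (no descendant of Seasonality in the set): holds — descendants of Seasonality are {CouponUse}; none are in {AdSpend, BrandLoyalty, PriorPurchase}.
Condition 2 (every backdoor path blocked by {AdSpend, BrandLoyalty, PriorPurchase}):
  P1: blocked at fork node PriorPurchase ∈ conditioning set.
  P2: blocked at fork node PriorPurchase ∈ conditioning set.
  P3: blocked at fork node PriorPurchase ∈ conditioning set.
{AdSpend, BrandLoyalty, PriorPurchase} satisfies the backdoor criterion.

Yes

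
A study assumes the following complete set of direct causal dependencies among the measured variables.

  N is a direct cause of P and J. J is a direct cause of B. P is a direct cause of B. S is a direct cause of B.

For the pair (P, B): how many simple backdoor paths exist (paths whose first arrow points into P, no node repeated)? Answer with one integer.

A backdoor path from P to B is any simple undirected path whose first edge points into P (i.e. leaves P via a parent).
Parents of P: {N}.
Enumerating:
  P1: P <- N -> J -> B
That exhausts the simple backdoor paths. Count: 1.

1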